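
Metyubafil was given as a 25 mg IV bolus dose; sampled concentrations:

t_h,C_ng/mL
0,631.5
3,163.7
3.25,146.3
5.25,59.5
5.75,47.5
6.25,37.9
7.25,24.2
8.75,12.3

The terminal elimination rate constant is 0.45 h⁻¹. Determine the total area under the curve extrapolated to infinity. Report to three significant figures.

AUC = 1570 ng/mL·h

Trapezoidal AUC_0→8.75:
  [0→3]: (631.5+163.7)/2 × 3 = 1192.8
  [3→3.25]: (163.7+146.3)/2 × 0.25 = 38.75
  [3.25→5.25]: (146.3+59.5)/2 × 2 = 205.8
  [5.25→5.75]: (59.5+47.5)/2 × 0.5 = 26.75
  [5.75→6.25]: (47.5+37.9)/2 × 0.5 = 21.35
  [6.25→7.25]: (37.9+24.2)/2 × 1 = 31.05
  [7.25→8.75]: (24.2+12.3)/2 × 1.5 = 27.375
  Sum = 1543.875 ng/mL·h
Extrapolated tail: C_last / k_e = 12.3 / 0.45 = 27.333
AUC_0→∞ = 1543.875 + 27.333 = 1571.208 ng/mL·h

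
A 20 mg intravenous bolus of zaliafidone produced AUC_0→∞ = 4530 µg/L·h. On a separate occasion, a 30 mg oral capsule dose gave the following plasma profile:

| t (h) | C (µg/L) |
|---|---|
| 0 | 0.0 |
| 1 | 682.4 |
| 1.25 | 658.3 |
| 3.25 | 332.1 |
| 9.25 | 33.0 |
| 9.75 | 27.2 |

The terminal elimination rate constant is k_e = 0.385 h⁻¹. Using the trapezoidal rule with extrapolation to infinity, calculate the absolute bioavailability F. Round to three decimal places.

Trapezoidal AUC_0→9.75 (oral capsule):
  [0→1]: (0.0+682.4)/2 × 1 = 341.2
  [1→1.25]: (682.4+658.3)/2 × 0.25 = 167.5875
  [1.25→3.25]: (658.3+332.1)/2 × 2 = 990.4
  [3.25→9.25]: (332.1+33.0)/2 × 6 = 1095.3
  [9.25→9.75]: (33.0+27.2)/2 × 0.5 = 15.05
  Sum = 2609.5375 µg/L·h
Tail: C_last/k_e = 27.2/0.385 = 70.649
AUC_0→∞ (oral capsule) = 2609.5375 + 70.649 = 2680.1865 µg/L·h
F = (AUC_ev/D_ev)/(AUC_iv/D_iv) = (2680.1865/30)/(4530/20) = 89.33955/226.5 = 0.3944

F = 0.394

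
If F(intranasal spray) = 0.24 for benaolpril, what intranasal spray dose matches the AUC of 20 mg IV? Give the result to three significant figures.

D_intranasal = 83.3 mg

For equal systemic exposure: F × D_ev = D_iv
D_ev = D_iv / F = 20 / 0.24 = 83.3333 mg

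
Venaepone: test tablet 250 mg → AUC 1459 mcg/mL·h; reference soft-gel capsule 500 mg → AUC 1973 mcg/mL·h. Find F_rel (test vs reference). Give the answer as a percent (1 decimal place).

F_rel = 147.9%

F_rel = (AUC_test/D_test) / (AUC_ref/D_ref)
      = (1459/250) / (1973/500)
      = 5.836 / 3.946 = 1.4790 = 147.90%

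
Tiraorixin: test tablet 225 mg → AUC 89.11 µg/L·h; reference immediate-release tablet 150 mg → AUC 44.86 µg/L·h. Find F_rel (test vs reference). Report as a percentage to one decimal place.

F_rel = (AUC_test/D_test) / (AUC_ref/D_ref)
      = (89.11/225) / (44.86/150)
      = 0.396044 / 0.299067 = 1.3243 = 132.43%

F_rel = 132.4%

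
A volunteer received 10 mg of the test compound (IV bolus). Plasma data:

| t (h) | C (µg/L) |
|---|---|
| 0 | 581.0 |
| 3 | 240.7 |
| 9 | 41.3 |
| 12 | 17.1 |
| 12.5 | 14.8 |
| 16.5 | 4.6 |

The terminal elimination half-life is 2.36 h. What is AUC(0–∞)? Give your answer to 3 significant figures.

AUC = 2230 µg/L·h

Trapezoidal AUC_0→16.5:
  [0→3]: (581.0+240.7)/2 × 3 = 1232.55
  [3→9]: (240.7+41.3)/2 × 6 = 846.0
  [9→12]: (41.3+17.1)/2 × 3 = 87.6
  [12→12.5]: (17.1+14.8)/2 × 0.5 = 7.975
  [12.5→16.5]: (14.8+4.6)/2 × 4 = 38.8
  Sum = 2212.925 µg/L·h
k_e = ln2 / t½ = 0.693147 / 2.36 = 0.2937 h^-1
Extrapolated tail: C_last / k_e = 4.6 / 0.2937 = 15.662
AUC_0→∞ = 2212.925 + 15.662 = 2228.587 µg/L·h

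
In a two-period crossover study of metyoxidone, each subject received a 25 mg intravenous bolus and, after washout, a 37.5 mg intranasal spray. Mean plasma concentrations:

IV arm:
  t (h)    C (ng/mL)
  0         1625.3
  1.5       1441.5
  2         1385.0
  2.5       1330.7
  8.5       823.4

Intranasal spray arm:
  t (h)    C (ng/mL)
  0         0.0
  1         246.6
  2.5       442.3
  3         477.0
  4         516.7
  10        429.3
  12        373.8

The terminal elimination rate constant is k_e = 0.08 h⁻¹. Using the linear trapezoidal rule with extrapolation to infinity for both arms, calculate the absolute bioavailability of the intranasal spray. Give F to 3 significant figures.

F = 0.316

Trapezoidal AUC_0→8.5 (IV):
  [0→1.5]: (1625.3+1441.5)/2 × 1.5 = 2300.1
  [1.5→2]: (1441.5+1385.0)/2 × 0.5 = 706.625
  [2→2.5]: (1385.0+1330.7)/2 × 0.5 = 678.925
  [2.5→8.5]: (1330.7+823.4)/2 × 6 = 6462.3
  Sum = 10147.95 ng/mL·h
IV tail: 823.4/0.08 = 10292.500; AUC_iv,0→∞ = 10147.95 + 10292.500 = 20440.45 ng/mL·h
Trapezoidal AUC_0→12 (intranasal spray):
  [0→1]: (0.0+246.6)/2 × 1 = 123.3
  [1→2.5]: (246.6+442.3)/2 × 1.5 = 516.675
  [2.5→3]: (442.3+477.0)/2 × 0.5 = 229.825
  [3→4]: (477.0+516.7)/2 × 1 = 496.85
  [4→10]: (516.7+429.3)/2 × 6 = 2838.0
  [10→12]: (429.3+373.8)/2 × 2 = 803.1
  Sum = 5007.75 ng/mL·h
intranasal spray tail: 373.8/0.08 = 4672.500; AUC_ev,0→∞ = 5007.75 + 4672.500 = 9680.25 ng/mL·h
F = (AUC_ev/D_ev)/(AUC_iv/D_iv) = (9680.25/37.5)/(20440.45/25) = 258.14/817.618 = 0.3157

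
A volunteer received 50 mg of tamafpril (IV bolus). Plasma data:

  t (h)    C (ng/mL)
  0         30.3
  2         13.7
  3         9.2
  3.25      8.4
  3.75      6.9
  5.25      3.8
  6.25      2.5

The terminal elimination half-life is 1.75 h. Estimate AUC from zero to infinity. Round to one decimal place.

AUC = 79.0 ng/mL·h

Trapezoidal AUC_0→6.25:
  [0→2]: (30.3+13.7)/2 × 2 = 44.0
  [2→3]: (13.7+9.2)/2 × 1 = 11.45
  [3→3.25]: (9.2+8.4)/2 × 0.25 = 2.2
  [3.25→3.75]: (8.4+6.9)/2 × 0.5 = 3.825
  [3.75→5.25]: (6.9+3.8)/2 × 1.5 = 8.025
  [5.25→6.25]: (3.8+2.5)/2 × 1 = 3.15
  Sum = 72.65 ng/mL·h
k_e = ln2 / t½ = 0.693147 / 1.75 = 0.3961 h^-1
Extrapolated tail: C_last / k_e = 2.5 / 0.3961 = 6.312
AUC_0→∞ = 72.65 + 6.312 = 78.962 ng/mL·h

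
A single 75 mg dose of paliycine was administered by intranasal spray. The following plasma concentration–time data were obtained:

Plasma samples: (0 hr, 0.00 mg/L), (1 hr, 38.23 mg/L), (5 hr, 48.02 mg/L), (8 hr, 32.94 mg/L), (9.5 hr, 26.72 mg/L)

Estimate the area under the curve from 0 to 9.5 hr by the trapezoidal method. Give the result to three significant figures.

AUC = 358 mg/L·hr

Trapezoidal AUC_0→9.5:
  [0→1]: (0.00+38.23)/2 × 1 = 19.115
  [1→5]: (38.23+48.02)/2 × 4 = 172.5
  [5→8]: (48.02+32.94)/2 × 3 = 121.44
  [8→9.5]: (32.94+26.72)/2 × 1.5 = 44.745
  Sum = 357.8 mg/L·hr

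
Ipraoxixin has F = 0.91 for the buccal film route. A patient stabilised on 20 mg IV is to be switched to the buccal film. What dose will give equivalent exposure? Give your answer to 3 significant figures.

For equal systemic exposure: F × D_ev = D_iv
D_ev = D_iv / F = 20 / 0.91 = 21.978 mg

D_buccal = 22.0 mg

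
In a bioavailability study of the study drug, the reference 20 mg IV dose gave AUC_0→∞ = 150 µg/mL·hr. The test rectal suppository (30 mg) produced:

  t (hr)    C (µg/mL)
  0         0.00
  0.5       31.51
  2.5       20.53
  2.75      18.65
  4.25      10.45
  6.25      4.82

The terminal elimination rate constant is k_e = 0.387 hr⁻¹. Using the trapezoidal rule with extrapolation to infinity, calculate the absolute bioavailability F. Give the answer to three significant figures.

F = 0.508

Trapezoidal AUC_0→6.25 (rectal suppository):
  [0→0.5]: (0.00+31.51)/2 × 0.5 = 7.8775
  [0.5→2.5]: (31.51+20.53)/2 × 2 = 52.04
  [2.5→2.75]: (20.53+18.65)/2 × 0.25 = 4.8975
  [2.75→4.25]: (18.65+10.45)/2 × 1.5 = 21.825
  [4.25→6.25]: (10.45+4.82)/2 × 2 = 15.27
  Sum = 101.91 µg/mL·hr
Tail: C_last/k_e = 4.82/0.387 = 12.455
AUC_0→∞ (rectal suppository) = 101.91 + 12.455 = 114.365 µg/mL·hr
F = (AUC_ev/D_ev)/(AUC_iv/D_iv) = (114.365/30)/(150/20) = 3.81217/7.5 = 0.5083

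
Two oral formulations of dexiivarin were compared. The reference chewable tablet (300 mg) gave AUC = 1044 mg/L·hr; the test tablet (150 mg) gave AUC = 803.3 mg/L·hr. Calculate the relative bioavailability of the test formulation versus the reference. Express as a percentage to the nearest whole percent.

F_rel = 154%

F_rel = (AUC_test/D_test) / (AUC_ref/D_ref)
      = (803.3/150) / (1044/300)
      = 5.35533 / 3.48 = 1.5389 = 153.89%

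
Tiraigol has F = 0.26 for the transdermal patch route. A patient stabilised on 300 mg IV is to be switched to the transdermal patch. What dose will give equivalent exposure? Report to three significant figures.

For equal systemic exposure: F × D_ev = D_iv
D_ev = D_iv / F = 300 / 0.26 = 1153.85 mg

D_transdermal = 1150 mg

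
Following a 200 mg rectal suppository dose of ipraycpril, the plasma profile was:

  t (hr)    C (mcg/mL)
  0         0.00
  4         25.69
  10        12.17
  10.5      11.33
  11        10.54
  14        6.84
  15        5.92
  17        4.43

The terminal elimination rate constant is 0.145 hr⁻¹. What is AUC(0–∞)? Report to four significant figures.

AUC = 249.7 mcg/mL·hr

Trapezoidal AUC_0→17:
  [0→4]: (0.00+25.69)/2 × 4 = 51.38
  [4→10]: (25.69+12.17)/2 × 6 = 113.58
  [10→10.5]: (12.17+11.33)/2 × 0.5 = 5.875
  [10.5→11]: (11.33+10.54)/2 × 0.5 = 5.4675
  [11→14]: (10.54+6.84)/2 × 3 = 26.07
  [14→15]: (6.84+5.92)/2 × 1 = 6.38
  [15→17]: (5.92+4.43)/2 × 2 = 10.35
  Sum = 219.1025 mcg/mL·hr
Extrapolated tail: C_last / k_e = 4.43 / 0.145 = 30.552
AUC_0→∞ = 219.1025 + 30.552 = 249.6545 mcg/mL·hr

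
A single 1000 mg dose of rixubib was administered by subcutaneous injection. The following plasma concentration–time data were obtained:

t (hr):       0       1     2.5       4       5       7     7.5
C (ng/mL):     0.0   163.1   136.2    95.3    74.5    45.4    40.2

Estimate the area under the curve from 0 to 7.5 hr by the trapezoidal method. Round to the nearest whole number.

AUC = 706 ng/mL·hr

Trapezoidal AUC_0→7.5:
  [0→1]: (0.0+163.1)/2 × 1 = 81.55
  [1→2.5]: (163.1+136.2)/2 × 1.5 = 224.475
  [2.5→4]: (136.2+95.3)/2 × 1.5 = 173.625
  [4→5]: (95.3+74.5)/2 × 1 = 84.9
  [5→7]: (74.5+45.4)/2 × 2 = 119.9
  [7→7.5]: (45.4+40.2)/2 × 0.5 = 21.4
  Sum = 705.85 ng/mL·hr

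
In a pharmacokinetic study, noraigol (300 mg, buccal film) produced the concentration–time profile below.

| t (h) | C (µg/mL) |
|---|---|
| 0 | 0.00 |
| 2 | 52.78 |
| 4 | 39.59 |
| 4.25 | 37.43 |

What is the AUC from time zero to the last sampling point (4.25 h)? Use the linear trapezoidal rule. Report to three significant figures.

Trapezoidal AUC_0→4.25:
  [0→2]: (0.00+52.78)/2 × 2 = 52.78
  [2→4]: (52.78+39.59)/2 × 2 = 92.37
  [4→4.25]: (39.59+37.43)/2 × 0.25 = 9.6275
  Sum = 154.7775 µg/mL·h

AUC = 155 µg/mL·h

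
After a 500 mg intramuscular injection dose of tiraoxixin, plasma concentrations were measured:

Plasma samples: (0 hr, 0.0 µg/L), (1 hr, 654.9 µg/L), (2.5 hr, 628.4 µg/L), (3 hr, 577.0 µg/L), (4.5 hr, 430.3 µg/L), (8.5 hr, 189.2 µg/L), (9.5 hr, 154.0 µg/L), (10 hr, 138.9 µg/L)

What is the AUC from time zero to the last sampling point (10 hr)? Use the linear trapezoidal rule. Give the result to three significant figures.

Trapezoidal AUC_0→10:
  [0→1]: (0.0+654.9)/2 × 1 = 327.45
  [1→2.5]: (654.9+628.4)/2 × 1.5 = 962.475
  [2.5→3]: (628.4+577.0)/2 × 0.5 = 301.35
  [3→4.5]: (577.0+430.3)/2 × 1.5 = 755.475
  [4.5→8.5]: (430.3+189.2)/2 × 4 = 1239.0
  [8.5→9.5]: (189.2+154.0)/2 × 1 = 171.6
  [9.5→10]: (154.0+138.9)/2 × 0.5 = 73.225
  Sum = 3830.575 µg/L·hr

AUC = 3830 µg/L·hr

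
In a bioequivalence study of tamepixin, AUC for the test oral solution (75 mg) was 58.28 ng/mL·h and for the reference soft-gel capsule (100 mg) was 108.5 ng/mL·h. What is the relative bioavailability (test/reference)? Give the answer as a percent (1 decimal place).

F_rel = 71.6%

F_rel = (AUC_test/D_test) / (AUC_ref/D_ref)
      = (58.28/75) / (108.5/100)
      = 0.777067 / 1.085 = 0.7162 = 71.62%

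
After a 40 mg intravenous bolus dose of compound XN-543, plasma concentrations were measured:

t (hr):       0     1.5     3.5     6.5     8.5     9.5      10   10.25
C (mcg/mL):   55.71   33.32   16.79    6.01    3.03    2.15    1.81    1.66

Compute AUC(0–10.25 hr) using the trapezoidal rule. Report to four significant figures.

AUC = 164.1 mcg/mL·hr

Trapezoidal AUC_0→10.25:
  [0→1.5]: (55.71+33.32)/2 × 1.5 = 66.7725
  [1.5→3.5]: (33.32+16.79)/2 × 2 = 50.11
  [3.5→6.5]: (16.79+6.01)/2 × 3 = 34.2
  [6.5→8.5]: (6.01+3.03)/2 × 2 = 9.04
  [8.5→9.5]: (3.03+2.15)/2 × 1 = 2.59
  [9.5→10]: (2.15+1.81)/2 × 0.5 = 0.99
  [10→10.25]: (1.81+1.66)/2 × 0.25 = 0.43375
  Sum = 164.13625 mcg/mL·hr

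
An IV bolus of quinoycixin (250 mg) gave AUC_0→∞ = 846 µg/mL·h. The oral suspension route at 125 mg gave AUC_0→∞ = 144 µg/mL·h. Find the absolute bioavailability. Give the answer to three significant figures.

F = (AUC_ev / D_ev) / (AUC_iv / D_iv)
  = (144/125) / (846/250)
  = 1.152 / 3.384 = 0.3404

F = 0.340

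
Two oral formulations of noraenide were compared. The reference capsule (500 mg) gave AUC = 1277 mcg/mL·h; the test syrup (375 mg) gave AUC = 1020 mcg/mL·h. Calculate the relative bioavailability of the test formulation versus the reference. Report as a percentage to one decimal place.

F_rel = 106.5%

F_rel = (AUC_test/D_test) / (AUC_ref/D_ref)
      = (1020/375) / (1277/500)
      = 2.72 / 2.554 = 1.0650 = 106.50%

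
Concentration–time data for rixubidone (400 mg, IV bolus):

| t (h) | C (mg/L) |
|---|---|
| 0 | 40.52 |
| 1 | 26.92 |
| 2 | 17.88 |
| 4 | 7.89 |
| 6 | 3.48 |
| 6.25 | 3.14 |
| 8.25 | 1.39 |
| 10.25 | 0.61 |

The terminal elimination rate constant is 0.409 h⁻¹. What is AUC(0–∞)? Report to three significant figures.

AUC = 102 mg/L·h

Trapezoidal AUC_0→10.25:
  [0→1]: (40.52+26.92)/2 × 1 = 33.72
  [1→2]: (26.92+17.88)/2 × 1 = 22.4
  [2→4]: (17.88+7.89)/2 × 2 = 25.77
  [4→6]: (7.89+3.48)/2 × 2 = 11.37
  [6→6.25]: (3.48+3.14)/2 × 0.25 = 0.8275
  [6.25→8.25]: (3.14+1.39)/2 × 2 = 4.53
  [8.25→10.25]: (1.39+0.61)/2 × 2 = 2.0
  Sum = 100.6175 mg/L·h
Extrapolated tail: C_last / k_e = 0.61 / 0.409 = 1.491
AUC_0→∞ = 100.6175 + 1.491 = 102.1085 mg/L·h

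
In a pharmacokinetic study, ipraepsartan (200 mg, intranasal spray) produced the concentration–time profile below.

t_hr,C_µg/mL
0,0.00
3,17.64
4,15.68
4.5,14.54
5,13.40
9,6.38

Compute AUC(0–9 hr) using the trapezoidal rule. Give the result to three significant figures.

Trapezoidal AUC_0→9:
  [0→3]: (0.00+17.64)/2 × 3 = 26.46
  [3→4]: (17.64+15.68)/2 × 1 = 16.66
  [4→4.5]: (15.68+14.54)/2 × 0.5 = 7.555
  [4.5→5]: (14.54+13.40)/2 × 0.5 = 6.985
  [5→9]: (13.40+6.38)/2 × 4 = 39.56
  Sum = 97.22 µg/mL·hr

AUC = 97.2 µg/mL·hr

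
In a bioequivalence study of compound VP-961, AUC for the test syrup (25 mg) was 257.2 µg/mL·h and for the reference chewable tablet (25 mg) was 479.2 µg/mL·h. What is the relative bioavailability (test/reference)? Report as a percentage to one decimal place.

F_rel = 53.7%

F_rel = (AUC_test/D_test) / (AUC_ref/D_ref)
      = (257.2/25) / (479.2/25)
      = 10.288 / 19.168 = 0.5367 = 53.67%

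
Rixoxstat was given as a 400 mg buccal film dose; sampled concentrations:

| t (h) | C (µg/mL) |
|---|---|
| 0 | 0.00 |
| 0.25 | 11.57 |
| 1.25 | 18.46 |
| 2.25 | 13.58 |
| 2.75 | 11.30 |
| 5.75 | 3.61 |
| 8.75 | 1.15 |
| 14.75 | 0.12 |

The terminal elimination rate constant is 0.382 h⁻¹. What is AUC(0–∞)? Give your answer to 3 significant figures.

Trapezoidal AUC_0→14.75:
  [0→0.25]: (0.00+11.57)/2 × 0.25 = 1.44625
  [0.25→1.25]: (11.57+18.46)/2 × 1 = 15.015
  [1.25→2.25]: (18.46+13.58)/2 × 1 = 16.02
  [2.25→2.75]: (13.58+11.30)/2 × 0.5 = 6.22
  [2.75→5.75]: (11.30+3.61)/2 × 3 = 22.365
  [5.75→8.75]: (3.61+1.15)/2 × 3 = 7.14
  [8.75→14.75]: (1.15+0.12)/2 × 6 = 3.81
  Sum = 72.01625 µg/mL·h
Extrapolated tail: C_last / k_e = 0.12 / 0.382 = 0.314
AUC_0→∞ = 72.01625 + 0.314 = 72.33025 µg/mL·h

AUC = 72.3 µg/mL·h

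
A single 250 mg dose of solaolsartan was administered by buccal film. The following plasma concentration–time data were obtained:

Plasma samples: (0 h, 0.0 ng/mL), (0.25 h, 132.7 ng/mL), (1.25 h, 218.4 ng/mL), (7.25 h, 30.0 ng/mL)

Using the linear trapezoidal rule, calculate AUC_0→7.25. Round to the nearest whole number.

AUC = 937 ng/mL·h

Trapezoidal AUC_0→7.25:
  [0→0.25]: (0.0+132.7)/2 × 0.25 = 16.5875
  [0.25→1.25]: (132.7+218.4)/2 × 1 = 175.55
  [1.25→7.25]: (218.4+30.0)/2 × 6 = 745.2
  Sum = 937.3375 ng/mL·h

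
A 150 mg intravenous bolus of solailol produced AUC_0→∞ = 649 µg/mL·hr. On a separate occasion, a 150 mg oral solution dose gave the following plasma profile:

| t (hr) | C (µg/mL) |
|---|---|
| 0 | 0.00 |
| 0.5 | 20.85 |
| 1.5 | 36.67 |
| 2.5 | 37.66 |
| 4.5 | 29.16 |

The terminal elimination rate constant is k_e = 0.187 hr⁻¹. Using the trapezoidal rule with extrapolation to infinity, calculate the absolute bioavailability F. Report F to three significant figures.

Trapezoidal AUC_0→4.5 (oral solution):
  [0→0.5]: (0.00+20.85)/2 × 0.5 = 5.2125
  [0.5→1.5]: (20.85+36.67)/2 × 1 = 28.76
  [1.5→2.5]: (36.67+37.66)/2 × 1 = 37.165
  [2.5→4.5]: (37.66+29.16)/2 × 2 = 66.82
  Sum = 137.9575 µg/mL·hr
Tail: C_last/k_e = 29.16/0.187 = 155.936
AUC_0→∞ (oral solution) = 137.9575 + 155.936 = 293.8935 µg/mL·hr
F = (AUC_ev/D_ev)/(AUC_iv/D_iv) = (293.8935/150)/(649/150) = 1.95929/4.32667 = 0.4528

F = 0.453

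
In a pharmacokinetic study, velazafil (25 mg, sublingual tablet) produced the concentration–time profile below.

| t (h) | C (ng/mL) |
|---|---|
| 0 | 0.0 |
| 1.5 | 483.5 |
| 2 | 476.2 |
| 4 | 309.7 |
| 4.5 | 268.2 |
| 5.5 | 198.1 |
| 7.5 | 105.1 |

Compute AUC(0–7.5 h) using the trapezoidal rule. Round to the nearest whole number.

AUC = 2069 ng/mL·h

Trapezoidal AUC_0→7.5:
  [0→1.5]: (0.0+483.5)/2 × 1.5 = 362.625
  [1.5→2]: (483.5+476.2)/2 × 0.5 = 239.925
  [2→4]: (476.2+309.7)/2 × 2 = 785.9
  [4→4.5]: (309.7+268.2)/2 × 0.5 = 144.475
  [4.5→5.5]: (268.2+198.1)/2 × 1 = 233.15
  [5.5→7.5]: (198.1+105.1)/2 × 2 = 303.2
  Sum = 2069.275 ng/mL·h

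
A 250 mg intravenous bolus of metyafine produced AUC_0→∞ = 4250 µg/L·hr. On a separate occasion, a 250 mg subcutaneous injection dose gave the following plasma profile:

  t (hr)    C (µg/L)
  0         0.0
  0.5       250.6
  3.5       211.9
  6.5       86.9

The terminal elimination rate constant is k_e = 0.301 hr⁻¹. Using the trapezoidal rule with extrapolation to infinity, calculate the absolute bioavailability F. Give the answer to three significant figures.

F = 0.351

Trapezoidal AUC_0→6.5 (subcutaneous injection):
  [0→0.5]: (0.0+250.6)/2 × 0.5 = 62.65
  [0.5→3.5]: (250.6+211.9)/2 × 3 = 693.75
  [3.5→6.5]: (211.9+86.9)/2 × 3 = 448.2
  Sum = 1204.6 µg/L·hr
Tail: C_last/k_e = 86.9/0.301 = 288.704
AUC_0→∞ (subcutaneous injection) = 1204.6 + 288.704 = 1493.304 µg/L·hr
F = (AUC_ev/D_ev)/(AUC_iv/D_iv) = (1493.304/250)/(4250/250) = 5.973216/17 = 0.3514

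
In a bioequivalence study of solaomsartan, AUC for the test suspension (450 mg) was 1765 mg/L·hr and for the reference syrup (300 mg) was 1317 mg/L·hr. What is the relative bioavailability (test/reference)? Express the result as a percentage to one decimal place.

F_rel = (AUC_test/D_test) / (AUC_ref/D_ref)
      = (1765/450) / (1317/300)
      = 3.92222 / 4.39 = 0.8934 = 89.34%

F_rel = 89.3%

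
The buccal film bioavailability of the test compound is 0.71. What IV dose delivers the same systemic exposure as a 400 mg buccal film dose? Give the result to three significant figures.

D_iv = 284 mg

Systemic exposure from an extravascular dose = F × D_ev, so the equivalent IV dose is F × D_ev.
D_iv = F × D_ev = 0.71 × 400 = 284 mg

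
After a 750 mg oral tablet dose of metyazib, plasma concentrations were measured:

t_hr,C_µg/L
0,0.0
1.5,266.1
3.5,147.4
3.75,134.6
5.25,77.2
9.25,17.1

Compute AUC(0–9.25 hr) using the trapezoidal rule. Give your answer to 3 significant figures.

AUC = 996 µg/L·hr

Trapezoidal AUC_0→9.25:
  [0→1.5]: (0.0+266.1)/2 × 1.5 = 199.575
  [1.5→3.5]: (266.1+147.4)/2 × 2 = 413.5
  [3.5→3.75]: (147.4+134.6)/2 × 0.25 = 35.25
  [3.75→5.25]: (134.6+77.2)/2 × 1.5 = 158.85
  [5.25→9.25]: (77.2+17.1)/2 × 4 = 188.6
  Sum = 995.775 µg/L·hr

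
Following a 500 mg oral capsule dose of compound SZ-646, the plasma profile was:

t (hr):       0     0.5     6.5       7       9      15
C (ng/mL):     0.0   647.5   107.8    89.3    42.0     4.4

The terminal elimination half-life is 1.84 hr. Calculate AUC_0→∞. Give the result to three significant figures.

AUC = 2760 ng/mL·hr

Trapezoidal AUC_0→15:
  [0→0.5]: (0.0+647.5)/2 × 0.5 = 161.875
  [0.5→6.5]: (647.5+107.8)/2 × 6 = 2265.9
  [6.5→7]: (107.8+89.3)/2 × 0.5 = 49.275
  [7→9]: (89.3+42.0)/2 × 2 = 131.3
  [9→15]: (42.0+4.4)/2 × 6 = 139.2
  Sum = 2747.55 ng/mL·hr
k_e = ln2 / t½ = 0.693147 / 1.84 = 0.3767 hr^-1
Extrapolated tail: C_last / k_e = 4.4 / 0.3767 = 11.680
AUC_0→∞ = 2747.55 + 11.680 = 2759.23 ng/mL·hr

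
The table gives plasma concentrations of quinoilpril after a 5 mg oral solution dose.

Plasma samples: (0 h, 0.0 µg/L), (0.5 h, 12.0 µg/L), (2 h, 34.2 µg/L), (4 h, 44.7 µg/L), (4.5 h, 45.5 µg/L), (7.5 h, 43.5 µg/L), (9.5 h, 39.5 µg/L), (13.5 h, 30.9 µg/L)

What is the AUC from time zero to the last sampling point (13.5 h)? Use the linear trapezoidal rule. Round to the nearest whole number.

AUC = 496 µg/L·h

Trapezoidal AUC_0→13.5:
  [0→0.5]: (0.0+12.0)/2 × 0.5 = 3.0
  [0.5→2]: (12.0+34.2)/2 × 1.5 = 34.65
  [2→4]: (34.2+44.7)/2 × 2 = 78.9
  [4→4.5]: (44.7+45.5)/2 × 0.5 = 22.55
  [4.5→7.5]: (45.5+43.5)/2 × 3 = 133.5
  [7.5→9.5]: (43.5+39.5)/2 × 2 = 83.0
  [9.5→13.5]: (39.5+30.9)/2 × 4 = 140.8
  Sum = 496.4 µg/L·h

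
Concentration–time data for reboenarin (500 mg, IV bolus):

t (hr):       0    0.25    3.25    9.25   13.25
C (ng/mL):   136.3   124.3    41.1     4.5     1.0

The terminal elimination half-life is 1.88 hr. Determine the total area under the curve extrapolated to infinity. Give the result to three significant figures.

AUC = 431 ng/mL·hr

Trapezoidal AUC_0→13.25:
  [0→0.25]: (136.3+124.3)/2 × 0.25 = 32.575
  [0.25→3.25]: (124.3+41.1)/2 × 3 = 248.1
  [3.25→9.25]: (41.1+4.5)/2 × 6 = 136.8
  [9.25→13.25]: (4.5+1.0)/2 × 4 = 11.0
  Sum = 428.475 ng/mL·hr
k_e = ln2 / t½ = 0.693147 / 1.88 = 0.3687 hr^-1
Extrapolated tail: C_last / k_e = 1.0 / 0.3687 = 2.712
AUC_0→∞ = 428.475 + 2.712 = 431.187 ng/mL·hr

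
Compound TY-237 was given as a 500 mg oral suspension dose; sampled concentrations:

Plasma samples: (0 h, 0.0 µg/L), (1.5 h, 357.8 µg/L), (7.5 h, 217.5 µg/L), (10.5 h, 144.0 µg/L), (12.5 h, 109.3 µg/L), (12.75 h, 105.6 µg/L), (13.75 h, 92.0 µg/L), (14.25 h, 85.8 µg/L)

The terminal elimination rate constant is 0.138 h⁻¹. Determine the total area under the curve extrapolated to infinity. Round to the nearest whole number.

AUC = 3582 µg/L·h

Trapezoidal AUC_0→14.25:
  [0→1.5]: (0.0+357.8)/2 × 1.5 = 268.35
  [1.5→7.5]: (357.8+217.5)/2 × 6 = 1725.9
  [7.5→10.5]: (217.5+144.0)/2 × 3 = 542.25
  [10.5→12.5]: (144.0+109.3)/2 × 2 = 253.3
  [12.5→12.75]: (109.3+105.6)/2 × 0.25 = 26.8625
  [12.75→13.75]: (105.6+92.0)/2 × 1 = 98.8
  [13.75→14.25]: (92.0+85.8)/2 × 0.5 = 44.45
  Sum = 2959.9125 µg/L·h
Extrapolated tail: C_last / k_e = 85.8 / 0.138 = 621.739
AUC_0→∞ = 2959.9125 + 621.739 = 3581.6515 µg/L·h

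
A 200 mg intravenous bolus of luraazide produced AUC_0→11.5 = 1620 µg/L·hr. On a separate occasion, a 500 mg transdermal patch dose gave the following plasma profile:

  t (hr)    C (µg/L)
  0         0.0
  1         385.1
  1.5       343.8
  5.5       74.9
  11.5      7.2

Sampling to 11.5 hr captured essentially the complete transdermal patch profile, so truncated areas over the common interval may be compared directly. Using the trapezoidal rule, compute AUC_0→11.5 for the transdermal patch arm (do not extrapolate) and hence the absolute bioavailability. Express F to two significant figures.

F = 0.36

Trapezoidal AUC_0→11.5 (transdermal patch):
  [0→1]: (0.0+385.1)/2 × 1 = 192.55
  [1→1.5]: (385.1+343.8)/2 × 0.5 = 182.225
  [1.5→5.5]: (343.8+74.9)/2 × 4 = 837.4
  [5.5→11.5]: (74.9+7.2)/2 × 6 = 246.3
  Sum = 1458.475 µg/L·hr
F = (AUC_ev/D_ev)/(AUC_iv/D_iv) = (1458.475/500)/(1620/200) = 2.91695/8.1 = 0.3601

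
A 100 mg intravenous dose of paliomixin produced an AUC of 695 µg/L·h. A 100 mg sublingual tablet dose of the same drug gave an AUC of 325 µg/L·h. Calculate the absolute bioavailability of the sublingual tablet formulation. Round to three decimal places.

F = (AUC_ev / D_ev) / (AUC_iv / D_iv)
  = (325/100) / (695/100)
  = 3.25 / 6.95 = 0.4676

F = 0.468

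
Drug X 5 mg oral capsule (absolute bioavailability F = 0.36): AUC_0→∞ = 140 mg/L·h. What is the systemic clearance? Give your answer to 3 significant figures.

CL = 0.0129 L/h

CL = F × Dose / AUC_0→∞
   = 0.36 × 5 / 140 = 0.0128571 L/h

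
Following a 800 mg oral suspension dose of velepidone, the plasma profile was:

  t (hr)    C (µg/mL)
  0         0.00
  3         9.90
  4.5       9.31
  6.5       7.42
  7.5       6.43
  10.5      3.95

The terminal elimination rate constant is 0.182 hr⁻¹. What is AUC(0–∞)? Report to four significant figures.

Trapezoidal AUC_0→10.5:
  [0→3]: (0.00+9.90)/2 × 3 = 14.85
  [3→4.5]: (9.90+9.31)/2 × 1.5 = 14.4075
  [4.5→6.5]: (9.31+7.42)/2 × 2 = 16.73
  [6.5→7.5]: (7.42+6.43)/2 × 1 = 6.925
  [7.5→10.5]: (6.43+3.95)/2 × 3 = 15.57
  Sum = 68.4825 µg/mL·hr
Extrapolated tail: C_last / k_e = 3.95 / 0.182 = 21.703
AUC_0→∞ = 68.4825 + 21.703 = 90.1855 µg/mL·hr

AUC = 90.19 µg/mL·hr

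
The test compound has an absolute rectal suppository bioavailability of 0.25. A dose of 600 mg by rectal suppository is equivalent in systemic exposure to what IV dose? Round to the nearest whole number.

D_iv = 150 mg

Systemic exposure from an extravascular dose = F × D_ev, so the equivalent IV dose is F × D_ev.
D_iv = F × D_ev = 0.25 × 600 = 150 mg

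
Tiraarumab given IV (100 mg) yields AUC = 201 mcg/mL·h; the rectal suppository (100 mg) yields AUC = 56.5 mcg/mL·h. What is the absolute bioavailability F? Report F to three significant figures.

F = (AUC_ev / D_ev) / (AUC_iv / D_iv)
  = (56.5/100) / (201/100)
  = 0.565 / 2.01 = 0.2811

F = 0.281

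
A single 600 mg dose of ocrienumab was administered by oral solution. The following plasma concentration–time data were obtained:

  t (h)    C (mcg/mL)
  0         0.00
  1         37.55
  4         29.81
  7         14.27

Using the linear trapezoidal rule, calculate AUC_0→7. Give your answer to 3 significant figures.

Trapezoidal AUC_0→7:
  [0→1]: (0.00+37.55)/2 × 1 = 18.775
  [1→4]: (37.55+29.81)/2 × 3 = 101.04
  [4→7]: (29.81+14.27)/2 × 3 = 66.12
  Sum = 185.935 mcg/mL·h

AUC = 186 mcg/mL·h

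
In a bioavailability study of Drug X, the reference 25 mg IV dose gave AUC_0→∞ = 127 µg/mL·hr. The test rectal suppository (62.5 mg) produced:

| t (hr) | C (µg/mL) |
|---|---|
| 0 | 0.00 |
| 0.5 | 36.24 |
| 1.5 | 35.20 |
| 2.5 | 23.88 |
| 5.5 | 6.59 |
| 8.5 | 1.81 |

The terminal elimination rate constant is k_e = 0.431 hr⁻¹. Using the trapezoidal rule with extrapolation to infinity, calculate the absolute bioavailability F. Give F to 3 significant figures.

F = 0.431

Trapezoidal AUC_0→8.5 (rectal suppository):
  [0→0.5]: (0.00+36.24)/2 × 0.5 = 9.06
  [0.5→1.5]: (36.24+35.20)/2 × 1 = 35.72
  [1.5→2.5]: (35.20+23.88)/2 × 1 = 29.54
  [2.5→5.5]: (23.88+6.59)/2 × 3 = 45.705
  [5.5→8.5]: (6.59+1.81)/2 × 3 = 12.6
  Sum = 132.625 µg/mL·hr
Tail: C_last/k_e = 1.81/0.431 = 4.200
AUC_0→∞ (rectal suppository) = 132.625 + 4.200 = 136.825 µg/mL·hr
F = (AUC_ev/D_ev)/(AUC_iv/D_iv) = (136.825/62.5)/(127/25) = 2.1892/5.08 = 0.4309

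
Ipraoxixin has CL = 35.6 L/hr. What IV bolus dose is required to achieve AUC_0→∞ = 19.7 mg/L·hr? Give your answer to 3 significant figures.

Dose = 701 mg

Dose_iv = CL × AUC_0→∞
     = 35.6 × 19.7 = 701.32 mg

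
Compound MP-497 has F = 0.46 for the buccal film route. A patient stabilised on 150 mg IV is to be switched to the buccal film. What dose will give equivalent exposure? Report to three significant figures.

For equal systemic exposure: F × D_ev = D_iv
D_ev = D_iv / F = 150 / 0.46 = 326.087 mg

D_buccal = 326 mg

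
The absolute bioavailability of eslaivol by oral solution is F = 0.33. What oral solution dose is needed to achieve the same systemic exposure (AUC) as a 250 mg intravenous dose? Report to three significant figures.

D_oral = 758 mg

For equal systemic exposure: F × D_ev = D_iv
D_ev = D_iv / F = 250 / 0.33 = 757.576 mg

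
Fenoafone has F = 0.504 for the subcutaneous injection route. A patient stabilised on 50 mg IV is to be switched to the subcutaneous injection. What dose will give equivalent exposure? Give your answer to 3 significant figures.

For equal systemic exposure: F × D_ev = D_iv
D_ev = D_iv / F = 50 / 0.504 = 99.2063 mg

D_subcutaneous = 99.2 mg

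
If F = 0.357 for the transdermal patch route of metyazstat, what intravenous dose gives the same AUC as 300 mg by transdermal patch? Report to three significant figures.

Systemic exposure from an extravascular dose = F × D_ev, so the equivalent IV dose is F × D_ev.
D_iv = F × D_ev = 0.357 × 300 = 107.1 mg

D_iv = 107 mg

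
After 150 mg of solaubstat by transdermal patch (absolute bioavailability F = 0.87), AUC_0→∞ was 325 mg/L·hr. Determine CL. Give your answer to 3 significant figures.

CL = 0.402 L/hr

CL = F × Dose / AUC_0→∞
   = 0.87 × 150 / 325 = 0.401538 L/hr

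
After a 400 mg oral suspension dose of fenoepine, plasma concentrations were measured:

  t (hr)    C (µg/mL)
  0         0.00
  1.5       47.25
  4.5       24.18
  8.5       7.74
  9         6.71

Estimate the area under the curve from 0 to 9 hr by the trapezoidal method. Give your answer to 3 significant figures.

Trapezoidal AUC_0→9:
  [0→1.5]: (0.00+47.25)/2 × 1.5 = 35.4375
  [1.5→4.5]: (47.25+24.18)/2 × 3 = 107.145
  [4.5→8.5]: (24.18+7.74)/2 × 4 = 63.84
  [8.5→9]: (7.74+6.71)/2 × 0.5 = 3.6125
  Sum = 210.035 µg/mL·hr

AUC = 210 µg/mL·hr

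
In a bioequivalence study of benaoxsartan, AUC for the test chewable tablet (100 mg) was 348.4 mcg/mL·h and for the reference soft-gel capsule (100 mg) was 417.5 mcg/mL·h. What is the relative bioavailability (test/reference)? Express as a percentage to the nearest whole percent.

F_rel = (AUC_test/D_test) / (AUC_ref/D_ref)
      = (348.4/100) / (417.5/100)
      = 3.484 / 4.175 = 0.8345 = 83.45%

F_rel = 83%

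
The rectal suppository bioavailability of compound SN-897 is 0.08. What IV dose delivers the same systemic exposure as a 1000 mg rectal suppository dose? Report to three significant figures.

D_iv = 80.0 mg

Systemic exposure from an extravascular dose = F × D_ev, so the equivalent IV dose is F × D_ev.
D_iv = F × D_ev = 0.08 × 1000 = 80 mg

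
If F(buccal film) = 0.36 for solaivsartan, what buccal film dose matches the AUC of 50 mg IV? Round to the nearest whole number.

D_buccal = 139 mg

For equal systemic exposure: F × D_ev = D_iv
D_ev = D_iv / F = 50 / 0.36 = 138.889 mg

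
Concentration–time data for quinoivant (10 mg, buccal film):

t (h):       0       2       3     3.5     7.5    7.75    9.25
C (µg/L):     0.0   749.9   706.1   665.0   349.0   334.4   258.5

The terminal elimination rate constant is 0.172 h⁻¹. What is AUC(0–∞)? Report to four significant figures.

AUC = 5882 µg/L·h

Trapezoidal AUC_0→9.25:
  [0→2]: (0.0+749.9)/2 × 2 = 749.9
  [2→3]: (749.9+706.1)/2 × 1 = 728.0
  [3→3.5]: (706.1+665.0)/2 × 0.5 = 342.775
  [3.5→7.5]: (665.0+349.0)/2 × 4 = 2028.0
  [7.5→7.75]: (349.0+334.4)/2 × 0.25 = 85.425
  [7.75→9.25]: (334.4+258.5)/2 × 1.5 = 444.675
  Sum = 4378.775 µg/L·h
Extrapolated tail: C_last / k_e = 258.5 / 0.172 = 1502.907
AUC_0→∞ = 4378.775 + 1502.907 = 5881.682 µg/L·h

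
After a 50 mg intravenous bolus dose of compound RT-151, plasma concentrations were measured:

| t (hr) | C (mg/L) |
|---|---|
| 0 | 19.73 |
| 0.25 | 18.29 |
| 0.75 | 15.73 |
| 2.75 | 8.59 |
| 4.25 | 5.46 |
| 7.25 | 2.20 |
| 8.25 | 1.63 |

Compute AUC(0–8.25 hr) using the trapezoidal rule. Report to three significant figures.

Trapezoidal AUC_0→8.25:
  [0→0.25]: (19.73+18.29)/2 × 0.25 = 4.7525
  [0.25→0.75]: (18.29+15.73)/2 × 0.5 = 8.505
  [0.75→2.75]: (15.73+8.59)/2 × 2 = 24.32
  [2.75→4.25]: (8.59+5.46)/2 × 1.5 = 10.5375
  [4.25→7.25]: (5.46+2.20)/2 × 3 = 11.49
  [7.25→8.25]: (2.20+1.63)/2 × 1 = 1.915
  Sum = 61.52 mg/L·hr

AUC = 61.5 mg/L·hr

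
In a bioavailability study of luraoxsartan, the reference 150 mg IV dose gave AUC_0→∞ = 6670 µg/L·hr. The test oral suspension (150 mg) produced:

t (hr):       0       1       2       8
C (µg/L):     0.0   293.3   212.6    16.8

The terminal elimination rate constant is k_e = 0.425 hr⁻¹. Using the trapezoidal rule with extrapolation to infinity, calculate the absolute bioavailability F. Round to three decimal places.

Trapezoidal AUC_0→8 (oral suspension):
  [0→1]: (0.0+293.3)/2 × 1 = 146.65
  [1→2]: (293.3+212.6)/2 × 1 = 252.95
  [2→8]: (212.6+16.8)/2 × 6 = 688.2
  Sum = 1087.8 µg/L·hr
Tail: C_last/k_e = 16.8/0.425 = 39.529
AUC_0→∞ (oral suspension) = 1087.8 + 39.529 = 1127.329 µg/L·hr
F = (AUC_ev/D_ev)/(AUC_iv/D_iv) = (1127.329/150)/(6670/150) = 7.51553/44.4667 = 0.1690

F = 0.169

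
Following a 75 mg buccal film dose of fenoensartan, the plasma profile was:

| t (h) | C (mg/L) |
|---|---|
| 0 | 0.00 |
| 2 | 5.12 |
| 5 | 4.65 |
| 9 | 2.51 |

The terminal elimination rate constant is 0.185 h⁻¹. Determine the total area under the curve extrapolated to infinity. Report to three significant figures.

AUC = 47.7 mg/L·h

Trapezoidal AUC_0→9:
  [0→2]: (0.00+5.12)/2 × 2 = 5.12
  [2→5]: (5.12+4.65)/2 × 3 = 14.655
  [5→9]: (4.65+2.51)/2 × 4 = 14.32
  Sum = 34.095 mg/L·h
Extrapolated tail: C_last / k_e = 2.51 / 0.185 = 13.568
AUC_0→∞ = 34.095 + 13.568 = 47.663 mg/L·h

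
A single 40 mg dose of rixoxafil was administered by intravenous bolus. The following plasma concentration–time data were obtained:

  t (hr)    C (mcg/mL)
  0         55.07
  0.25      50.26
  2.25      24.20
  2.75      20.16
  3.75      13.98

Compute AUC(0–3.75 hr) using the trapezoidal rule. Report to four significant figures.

AUC = 115.8 mcg/mL·hr

Trapezoidal AUC_0→3.75:
  [0→0.25]: (55.07+50.26)/2 × 0.25 = 13.16625
  [0.25→2.25]: (50.26+24.20)/2 × 2 = 74.46
  [2.25→2.75]: (24.20+20.16)/2 × 0.5 = 11.09
  [2.75→3.75]: (20.16+13.98)/2 × 1 = 17.07
  Sum = 115.78625 mcg/mL·hr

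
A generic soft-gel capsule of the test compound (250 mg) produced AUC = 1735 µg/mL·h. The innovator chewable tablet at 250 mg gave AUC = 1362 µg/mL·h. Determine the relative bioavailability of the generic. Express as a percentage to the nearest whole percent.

F_rel = 127%

F_rel = (AUC_test/D_test) / (AUC_ref/D_ref)
      = (1735/250) / (1362/250)
      = 6.94 / 5.448 = 1.2739 = 127.39%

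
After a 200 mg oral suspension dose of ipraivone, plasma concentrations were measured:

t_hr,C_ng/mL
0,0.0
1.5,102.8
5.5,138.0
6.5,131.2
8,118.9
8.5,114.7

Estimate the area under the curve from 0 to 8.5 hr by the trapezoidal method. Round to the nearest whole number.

Trapezoidal AUC_0→8.5:
  [0→1.5]: (0.0+102.8)/2 × 1.5 = 77.1
  [1.5→5.5]: (102.8+138.0)/2 × 4 = 481.6
  [5.5→6.5]: (138.0+131.2)/2 × 1 = 134.6
  [6.5→8]: (131.2+118.9)/2 × 1.5 = 187.575
  [8→8.5]: (118.9+114.7)/2 × 0.5 = 58.4
  Sum = 939.275 ng/mL·hr

AUC = 939 ng/mL·hr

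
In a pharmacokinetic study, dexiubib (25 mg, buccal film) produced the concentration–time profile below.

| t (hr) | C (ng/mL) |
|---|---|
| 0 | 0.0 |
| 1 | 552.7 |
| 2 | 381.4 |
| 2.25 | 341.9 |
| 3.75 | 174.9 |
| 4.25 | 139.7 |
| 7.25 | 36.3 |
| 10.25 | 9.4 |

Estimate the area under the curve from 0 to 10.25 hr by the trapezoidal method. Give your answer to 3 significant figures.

AUC = 1630 ng/mL·hr

Trapezoidal AUC_0→10.25:
  [0→1]: (0.0+552.7)/2 × 1 = 276.35
  [1→2]: (552.7+381.4)/2 × 1 = 467.05
  [2→2.25]: (381.4+341.9)/2 × 0.25 = 90.4125
  [2.25→3.75]: (341.9+174.9)/2 × 1.5 = 387.6
  [3.75→4.25]: (174.9+139.7)/2 × 0.5 = 78.65
  [4.25→7.25]: (139.7+36.3)/2 × 3 = 264.0
  [7.25→10.25]: (36.3+9.4)/2 × 3 = 68.55
  Sum = 1632.6125 ng/mL·hr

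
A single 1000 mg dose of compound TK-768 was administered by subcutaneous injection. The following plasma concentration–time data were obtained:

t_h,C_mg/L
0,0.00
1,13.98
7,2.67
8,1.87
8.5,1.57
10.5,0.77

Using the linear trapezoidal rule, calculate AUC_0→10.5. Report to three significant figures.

AUC = 62.4 mg/L·h

Trapezoidal AUC_0→10.5:
  [0→1]: (0.00+13.98)/2 × 1 = 6.99
  [1→7]: (13.98+2.67)/2 × 6 = 49.95
  [7→8]: (2.67+1.87)/2 × 1 = 2.27
  [8→8.5]: (1.87+1.57)/2 × 0.5 = 0.86
  [8.5→10.5]: (1.57+0.77)/2 × 2 = 2.34
  Sum = 62.41 mg/L·h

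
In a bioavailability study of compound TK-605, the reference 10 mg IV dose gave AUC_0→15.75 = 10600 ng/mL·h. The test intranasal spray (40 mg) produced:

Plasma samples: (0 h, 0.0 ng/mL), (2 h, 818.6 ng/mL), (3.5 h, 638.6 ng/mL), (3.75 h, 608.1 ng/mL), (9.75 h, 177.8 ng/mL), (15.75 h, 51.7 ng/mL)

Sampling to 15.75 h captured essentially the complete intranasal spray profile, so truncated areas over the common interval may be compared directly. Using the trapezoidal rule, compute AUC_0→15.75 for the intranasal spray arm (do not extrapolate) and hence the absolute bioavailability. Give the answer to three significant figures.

Trapezoidal AUC_0→15.75 (intranasal spray):
  [0→2]: (0.0+818.6)/2 × 2 = 818.6
  [2→3.5]: (818.6+638.6)/2 × 1.5 = 1092.9
  [3.5→3.75]: (638.6+608.1)/2 × 0.25 = 155.8375
  [3.75→9.75]: (608.1+177.8)/2 × 6 = 2357.7
  [9.75→15.75]: (177.8+51.7)/2 × 6 = 688.5
  Sum = 5113.5375 ng/mL·h
F = (AUC_ev/D_ev)/(AUC_iv/D_iv) = (5113.5375/40)/(10600/10) = 127.838/1060 = 0.1206

F = 0.121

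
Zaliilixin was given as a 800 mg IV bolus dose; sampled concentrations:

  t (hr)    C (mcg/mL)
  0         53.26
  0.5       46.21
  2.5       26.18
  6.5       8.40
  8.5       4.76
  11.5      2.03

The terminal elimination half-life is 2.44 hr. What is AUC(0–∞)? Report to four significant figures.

AUC = 196.9 mcg/mL·hr

Trapezoidal AUC_0→11.5:
  [0→0.5]: (53.26+46.21)/2 × 0.5 = 24.8675
  [0.5→2.5]: (46.21+26.18)/2 × 2 = 72.39
  [2.5→6.5]: (26.18+8.40)/2 × 4 = 69.16
  [6.5→8.5]: (8.40+4.76)/2 × 2 = 13.16
  [8.5→11.5]: (4.76+2.03)/2 × 3 = 10.185
  Sum = 189.7625 mcg/mL·hr
k_e = ln2 / t½ = 0.693147 / 2.44 = 0.2841 hr^-1
Extrapolated tail: C_last / k_e = 2.03 / 0.2841 = 7.145
AUC_0→∞ = 189.7625 + 7.145 = 196.9075 mcg/mL·hr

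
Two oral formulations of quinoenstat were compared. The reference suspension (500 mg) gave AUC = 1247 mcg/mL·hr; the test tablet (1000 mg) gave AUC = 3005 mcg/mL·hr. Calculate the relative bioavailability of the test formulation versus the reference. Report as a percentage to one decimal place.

F_rel = (AUC_test/D_test) / (AUC_ref/D_ref)
      = (3005/1000) / (1247/500)
      = 3.005 / 2.494 = 1.2049 = 120.49%

F_rel = 120.5%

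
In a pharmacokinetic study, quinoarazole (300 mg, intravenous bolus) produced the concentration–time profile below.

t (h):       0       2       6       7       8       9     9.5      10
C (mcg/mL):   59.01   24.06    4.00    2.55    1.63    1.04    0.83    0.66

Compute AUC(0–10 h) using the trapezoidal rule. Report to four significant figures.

Trapezoidal AUC_0→10:
  [0→2]: (59.01+24.06)/2 × 2 = 83.07
  [2→6]: (24.06+4.00)/2 × 4 = 56.12
  [6→7]: (4.00+2.55)/2 × 1 = 3.275
  [7→8]: (2.55+1.63)/2 × 1 = 2.09
  [8→9]: (1.63+1.04)/2 × 1 = 1.335
  [9→9.5]: (1.04+0.83)/2 × 0.5 = 0.4675
  [9.5→10]: (0.83+0.66)/2 × 0.5 = 0.3725
  Sum = 146.73 mcg/mL·h

AUC = 146.7 mcg/mL·h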